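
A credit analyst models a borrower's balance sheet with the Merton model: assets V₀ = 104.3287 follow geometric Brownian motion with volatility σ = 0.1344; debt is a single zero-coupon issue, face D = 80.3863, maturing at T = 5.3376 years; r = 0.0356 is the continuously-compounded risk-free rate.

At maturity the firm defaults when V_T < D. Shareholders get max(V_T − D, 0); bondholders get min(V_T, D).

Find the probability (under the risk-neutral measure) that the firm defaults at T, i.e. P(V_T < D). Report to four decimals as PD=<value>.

d₁ = [ln(V₀/D) + (r + σ²/2)T] / (σ√T)
   = [ln(104.3287/80.3863) + (0.0356 + 0.5·0.1344²)·5.3376] / (0.1344·√5.3376)
   = [0.260703 + 0.238226] / 0.310508 = 1.606816
d₂ = d₁ − σ√T = 1.606816 − 0.310508 = 1.296309
risk-neutral PD = N(−d₂) = N(-1.296309) = 0.097435

PD=0.0974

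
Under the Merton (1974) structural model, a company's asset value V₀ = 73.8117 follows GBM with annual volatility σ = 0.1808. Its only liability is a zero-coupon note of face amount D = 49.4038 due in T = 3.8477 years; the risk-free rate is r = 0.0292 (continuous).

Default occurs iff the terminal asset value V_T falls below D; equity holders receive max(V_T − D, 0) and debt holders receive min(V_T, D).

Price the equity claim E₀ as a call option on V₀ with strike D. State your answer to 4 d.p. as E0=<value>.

d₁ = [ln(V₀/D) + (r + σ²/2)T] / (σ√T)
   = [ln(73.8117/49.4038) + (0.0292 + 0.5·0.1808²)·3.8477] / (0.1808·√3.8477)
   = [0.401490 + 0.175241] / 0.354649 = 1.626201
d₂ = d₁ − σ√T = 1.626201 − 0.354649 = 1.271551
N(d₁) = 0.948047,  N(d₂) = 0.898234,  e^(−rT) = 0.893729
E₀ = V₀·N(d₁) − D·e^(−rT)·N(d₂)
   = 73.8117·0.948047 − 49.4038·0.893729·0.898234 = 30.316670

E0=30.3167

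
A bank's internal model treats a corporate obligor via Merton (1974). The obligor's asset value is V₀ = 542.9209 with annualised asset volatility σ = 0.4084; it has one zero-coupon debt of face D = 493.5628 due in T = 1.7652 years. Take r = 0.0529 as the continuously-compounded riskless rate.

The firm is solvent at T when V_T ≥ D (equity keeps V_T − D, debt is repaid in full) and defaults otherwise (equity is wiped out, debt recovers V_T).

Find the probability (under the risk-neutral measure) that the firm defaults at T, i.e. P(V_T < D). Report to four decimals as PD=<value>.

PD=0.4695

d₁ = [ln(V₀/D) + (r + σ²/2)T] / (σ√T)
   = [ln(542.9209/493.5628) + (0.0529 + 0.5·0.4084²)·1.7652] / (0.4084·√1.7652)
   = [0.095314 + 0.240588] / 0.542604 = 0.619056
d₂ = d₁ − σ√T = 0.619056 − 0.542604 = 0.076452
risk-neutral PD = N(−d₂) = N(-0.076452) = 0.469530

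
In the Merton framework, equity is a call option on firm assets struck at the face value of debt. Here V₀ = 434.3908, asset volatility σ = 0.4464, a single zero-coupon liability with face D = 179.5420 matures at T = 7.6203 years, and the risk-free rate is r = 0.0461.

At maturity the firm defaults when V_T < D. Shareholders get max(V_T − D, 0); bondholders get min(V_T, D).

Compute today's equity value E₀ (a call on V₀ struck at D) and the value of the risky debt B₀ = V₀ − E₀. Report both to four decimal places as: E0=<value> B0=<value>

E0=329.2906 B0=105.1002

d₁ = [ln(V₀/D) + (r + σ²/2)T] / (σ√T)
   = [ln(434.3908/179.5420) + (0.0461 + 0.5·0.4464²)·7.6203] / (0.4464·√7.6203)
   = [0.883535 + 1.110556] / 1.232282 = 1.618210
d₂ = d₁ − σ√T = 1.618210 − 1.232282 = 0.385927
N(d₁) = 0.947191,  N(d₂) = 0.650225,  e^(−rT) = 0.703776
E₀ = V₀·N(d₁) − D·e^(−rT)·N(d₂)
   = 434.3908·0.947191 − 179.5420·0.703776·0.650225 = 329.290560
B₀ = V₀ − E₀ = 434.3908 − 329.290560 = 105.100240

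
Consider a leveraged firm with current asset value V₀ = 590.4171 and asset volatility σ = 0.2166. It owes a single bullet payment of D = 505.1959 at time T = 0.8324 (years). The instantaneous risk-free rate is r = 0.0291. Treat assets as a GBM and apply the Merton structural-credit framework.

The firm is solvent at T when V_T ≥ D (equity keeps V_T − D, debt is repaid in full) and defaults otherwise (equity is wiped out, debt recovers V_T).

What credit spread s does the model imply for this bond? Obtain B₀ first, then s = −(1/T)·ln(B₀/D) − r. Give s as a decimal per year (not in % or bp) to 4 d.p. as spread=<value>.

spread=0.0257

d₁ = [ln(V₀/D) + (r + σ²/2)T] / (σ√T)
   = [ln(590.4171/505.1959) + (0.0291 + 0.5·0.2166²)·0.8324] / (0.2166·√0.8324)
   = [0.155883 + 0.043749] / 0.197617 = 1.010196
d₂ = d₁ − σ√T = 1.010196 − 0.197617 = 0.812579
N(d₁) = 0.843799,  N(d₂) = 0.791770,  e^(−rT) = 0.976068
E₀ = V₀·N(d₁) − D·e^(−rT)·N(d₂)
   = 590.4171·0.843799 − 505.1959·0.976068·0.791770 = 107.767166
B₀ = V₀ − E₀ = 590.4171 − 107.767166 = 482.649934
spread = −(1/T)·ln(B₀/D) − r = −(1/0.8324)·ln(482.649934/505.1959) − 0.0291 = 0.02574702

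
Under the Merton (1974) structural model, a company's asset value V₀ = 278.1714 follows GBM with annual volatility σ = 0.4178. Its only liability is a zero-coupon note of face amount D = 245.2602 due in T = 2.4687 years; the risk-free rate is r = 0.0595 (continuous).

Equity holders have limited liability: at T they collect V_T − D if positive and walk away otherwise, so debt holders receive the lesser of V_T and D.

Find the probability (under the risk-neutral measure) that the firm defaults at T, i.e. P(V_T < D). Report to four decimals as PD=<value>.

d₁ = [ln(V₀/D) + (r + σ²/2)T] / (σ√T)
   = [ln(278.1714/245.2602) + (0.0595 + 0.5·0.4178²)·2.4687] / (0.4178·√2.4687)
   = [0.125918 + 0.362352] / 0.656451 = 0.743802
d₂ = d₁ − σ√T = 0.743802 − 0.656451 = 0.087350
risk-neutral PD = N(−d₂) = N(-0.087350) = 0.465197

PD=0.4652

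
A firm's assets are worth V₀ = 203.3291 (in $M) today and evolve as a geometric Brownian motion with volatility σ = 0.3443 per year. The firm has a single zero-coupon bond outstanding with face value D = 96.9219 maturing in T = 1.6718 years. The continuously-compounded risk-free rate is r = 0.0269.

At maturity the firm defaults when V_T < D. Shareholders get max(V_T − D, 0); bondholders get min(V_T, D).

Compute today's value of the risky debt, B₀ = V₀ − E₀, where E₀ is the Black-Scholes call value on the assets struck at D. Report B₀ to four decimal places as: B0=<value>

B0=91.7261

d₁ = [ln(V₀/D) + (r + σ²/2)T] / (σ√T)
   = [ln(203.3291/96.9219) + (0.0269 + 0.5·0.3443²)·1.6718] / (0.3443·√1.6718)
   = [0.740920 + 0.144061] / 0.445173 = 1.987948
d₂ = d₁ − σ√T = 1.987948 − 0.445173 = 1.542774
N(d₁) = 0.976591,  N(d₂) = 0.938557,  e^(−rT) = 0.956025
E₀ = V₀·N(d₁) − D·e^(−rT)·N(d₂)
   = 203.3291·0.976591 − 96.9219·0.956025·0.938557 = 111.602953
B₀ = V₀ − E₀ = 203.3291 − 111.602953 = 91.726147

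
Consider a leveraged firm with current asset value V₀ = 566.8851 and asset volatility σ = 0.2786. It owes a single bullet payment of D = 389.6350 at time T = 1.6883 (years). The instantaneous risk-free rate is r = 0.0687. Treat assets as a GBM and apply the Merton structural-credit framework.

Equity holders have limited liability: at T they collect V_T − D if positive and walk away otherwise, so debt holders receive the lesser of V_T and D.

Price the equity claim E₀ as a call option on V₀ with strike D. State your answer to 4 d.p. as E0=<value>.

d₁ = [ln(V₀/D) + (r + σ²/2)T] / (σ√T)
   = [ln(566.8851/389.6350) + (0.0687 + 0.5·0.2786²)·1.6883] / (0.2786·√1.6883)
   = [0.374946 + 0.181507] / 0.361998 = 1.537174
d₂ = d₁ − σ√T = 1.537174 − 0.361998 = 1.175176
N(d₁) = 0.937875,  N(d₂) = 0.880038,  e^(−rT) = 0.890488
E₀ = V₀·N(d₁) − D·e^(−rT)·N(d₂)
   = 566.8851·0.937875 − 389.6350·0.890488·0.880038 = 226.324731

E0=226.3247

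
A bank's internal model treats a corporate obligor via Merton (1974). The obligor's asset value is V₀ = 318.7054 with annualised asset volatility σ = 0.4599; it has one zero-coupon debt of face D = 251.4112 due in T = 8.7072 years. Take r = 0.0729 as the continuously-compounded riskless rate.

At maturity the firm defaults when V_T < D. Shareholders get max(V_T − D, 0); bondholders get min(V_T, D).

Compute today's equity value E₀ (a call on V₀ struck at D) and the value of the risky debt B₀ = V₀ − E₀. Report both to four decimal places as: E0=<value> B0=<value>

d₁ = [ln(V₀/D) + (r + σ²/2)T] / (σ√T)
   = [ln(318.7054/251.4112) + (0.0729 + 0.5·0.4599²)·8.7072] / (0.4599·√8.7072)
   = [0.237177 + 1.555576] / 1.357071 = 1.321046
d₂ = d₁ − σ√T = 1.321046 − 1.357071 = -0.036025
N(d₁) = 0.906757,  N(d₂) = 0.485631,  e^(−rT) = 0.530065
E₀ = V₀·N(d₁) − D·e^(−rT)·N(d₂)
   = 318.7054·0.906757 − 251.4112·0.530065·0.485631 = 224.271023
B₀ = V₀ − E₀ = 318.7054 − 224.271023 = 94.434377

E0=224.2710 B0=94.4344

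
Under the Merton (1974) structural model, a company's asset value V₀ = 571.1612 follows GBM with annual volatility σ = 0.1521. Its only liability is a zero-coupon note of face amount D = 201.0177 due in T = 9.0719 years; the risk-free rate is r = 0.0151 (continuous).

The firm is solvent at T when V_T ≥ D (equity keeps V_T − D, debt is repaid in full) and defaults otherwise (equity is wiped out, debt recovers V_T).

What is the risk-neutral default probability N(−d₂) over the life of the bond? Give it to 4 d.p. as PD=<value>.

d₁ = [ln(V₀/D) + (r + σ²/2)T] / (σ√T)
   = [ln(571.1612/201.0177) + (0.0151 + 0.5·0.1521²)·9.0719] / (0.1521·√9.0719)
   = [1.044279 + 0.241922] / 0.458119 = 2.807569
d₂ = d₁ − σ√T = 2.807569 − 0.458119 = 2.349450
risk-neutral PD = N(−d₂) = N(-2.349450) = 0.009401

PD=0.0094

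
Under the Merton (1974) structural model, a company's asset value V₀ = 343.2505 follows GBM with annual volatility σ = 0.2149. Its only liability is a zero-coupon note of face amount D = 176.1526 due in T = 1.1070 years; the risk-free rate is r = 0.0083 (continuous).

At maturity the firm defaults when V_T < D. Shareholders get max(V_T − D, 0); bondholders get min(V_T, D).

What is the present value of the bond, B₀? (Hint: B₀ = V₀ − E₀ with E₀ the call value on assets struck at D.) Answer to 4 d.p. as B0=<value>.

d₁ = [ln(V₀/D) + (r + σ²/2)T] / (σ√T)
   = [ln(343.2505/176.1526) + (0.0083 + 0.5·0.2149²)·1.1070] / (0.2149·√1.1070)
   = [0.667110 + 0.034750] / 0.226105 = 3.104131
d₂ = d₁ − σ√T = 3.104131 − 0.226105 = 2.878026
N(d₁) = 0.999046,  N(d₂) = 0.997999,  e^(−rT) = 0.990854
E₀ = V₀·N(d₁) − D·e^(−rT)·N(d₂)
   = 343.2505·0.999046 − 176.1526·0.990854·0.997999 = 168.730701
B₀ = V₀ − E₀ = 343.2505 − 168.730701 = 174.519799

B0=174.5198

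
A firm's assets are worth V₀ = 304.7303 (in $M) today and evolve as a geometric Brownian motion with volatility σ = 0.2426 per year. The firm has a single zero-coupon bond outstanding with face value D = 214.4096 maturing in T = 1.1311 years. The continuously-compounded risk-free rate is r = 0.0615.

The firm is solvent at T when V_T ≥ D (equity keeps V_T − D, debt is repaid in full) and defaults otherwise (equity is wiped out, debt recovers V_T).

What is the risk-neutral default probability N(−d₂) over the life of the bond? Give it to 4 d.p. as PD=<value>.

PD=0.0664

d₁ = [ln(V₀/D) + (r + σ²/2)T] / (σ√T)
   = [ln(304.7303/214.4096) + (0.0615 + 0.5·0.2426²)·1.1311] / (0.2426·√1.1311)
   = [0.351539 + 0.102848] / 0.258013 = 1.761102
d₂ = d₁ − σ√T = 1.761102 − 0.258013 = 1.503089
risk-neutral PD = N(−d₂) = N(-1.503089) = 0.066408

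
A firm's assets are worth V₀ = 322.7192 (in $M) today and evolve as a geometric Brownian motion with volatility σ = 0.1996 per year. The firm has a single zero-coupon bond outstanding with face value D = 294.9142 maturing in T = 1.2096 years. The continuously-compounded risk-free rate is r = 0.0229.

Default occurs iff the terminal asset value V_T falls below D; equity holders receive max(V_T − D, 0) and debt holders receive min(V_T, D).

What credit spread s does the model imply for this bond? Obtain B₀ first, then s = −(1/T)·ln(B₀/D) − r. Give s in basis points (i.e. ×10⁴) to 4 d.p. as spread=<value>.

spread=366.3304

d₁ = [ln(V₀/D) + (r + σ²/2)T] / (σ√T)
   = [ln(322.7192/294.9142) + (0.0229 + 0.5·0.1996²)·1.2096] / (0.1996·√1.2096)
   = [0.090098 + 0.051795] / 0.219524 = 0.646369
d₂ = d₁ − σ√T = 0.646369 − 0.219524 = 0.426845
N(d₁) = 0.740980,  N(d₂) = 0.665254,  e^(−rT) = 0.972680
E₀ = V₀·N(d₁) − D·e^(−rT)·N(d₂)
   = 322.7192·0.740980 − 294.9142·0.972680·0.665254 = 48.295490
B₀ = V₀ − E₀ = 322.7192 − 48.295490 = 274.423710
spread = −(1/T)·ln(B₀/D) − r = −(1/1.2096)·ln(274.423710/294.9142) − 0.0229 = 0.03663304
in basis points: 0.03663304 × 10⁴ = 366.3304 bp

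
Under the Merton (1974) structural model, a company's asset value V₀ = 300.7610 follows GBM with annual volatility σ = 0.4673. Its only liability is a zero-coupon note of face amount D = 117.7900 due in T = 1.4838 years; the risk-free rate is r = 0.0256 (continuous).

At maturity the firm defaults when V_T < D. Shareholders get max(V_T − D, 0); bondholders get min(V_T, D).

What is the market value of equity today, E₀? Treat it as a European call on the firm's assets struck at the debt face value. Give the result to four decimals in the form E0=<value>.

E0=189.1654

d₁ = [ln(V₀/D) + (r + σ²/2)T] / (σ√T)
   = [ln(300.7610/117.7900) + (0.0256 + 0.5·0.4673²)·1.4838] / (0.4673·√1.4838)
   = [0.937413 + 0.199993] / 0.569224 = 1.998168
d₂ = d₁ − σ√T = 1.998168 − 0.569224 = 1.428944
N(d₁) = 0.977151,  N(d₂) = 0.923490,  e^(−rT) = 0.962727
E₀ = V₀·N(d₁) − D·e^(−rT)·N(d₂)
   = 300.7610·0.977151 − 117.7900·0.962727·0.923490 = 189.165447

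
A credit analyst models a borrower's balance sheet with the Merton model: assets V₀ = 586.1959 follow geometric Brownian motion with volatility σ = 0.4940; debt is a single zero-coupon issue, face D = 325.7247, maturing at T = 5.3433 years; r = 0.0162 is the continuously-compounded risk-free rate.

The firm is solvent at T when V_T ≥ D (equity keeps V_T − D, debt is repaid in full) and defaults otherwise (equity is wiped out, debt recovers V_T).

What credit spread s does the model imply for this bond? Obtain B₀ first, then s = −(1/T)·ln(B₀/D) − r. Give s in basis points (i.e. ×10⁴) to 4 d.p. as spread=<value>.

spread=541.7994

d₁ = [ln(V₀/D) + (r + σ²/2)T] / (σ√T)
   = [ln(586.1959/325.7247) + (0.0162 + 0.5·0.4940²)·5.3433] / (0.4940·√5.3433)
   = [0.587601 + 0.738540] / 1.141910 = 1.161337
d₂ = d₁ − σ√T = 1.161337 − 1.141910 = 0.019427
N(d₁) = 0.877248,  N(d₂) = 0.507750,  e^(−rT) = 0.917079
E₀ = V₀·N(d₁) − D·e^(−rT)·N(d₂)
   = 586.1959·0.877248 − 325.7247·0.917079·0.507750 = 362.566233
B₀ = V₀ − E₀ = 586.1959 − 362.566233 = 223.629667
spread = −(1/T)·ln(B₀/D) − r = −(1/5.3433)·ln(223.629667/325.7247) − 0.0162 = 0.05417994
in basis points: 0.05417994 × 10⁴ = 541.7994 bp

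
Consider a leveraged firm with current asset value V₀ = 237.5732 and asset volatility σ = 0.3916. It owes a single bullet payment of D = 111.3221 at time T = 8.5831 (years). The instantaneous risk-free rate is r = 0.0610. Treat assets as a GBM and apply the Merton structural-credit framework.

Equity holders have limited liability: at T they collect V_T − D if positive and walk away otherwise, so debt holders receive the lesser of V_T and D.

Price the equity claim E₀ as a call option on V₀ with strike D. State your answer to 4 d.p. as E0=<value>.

d₁ = [ln(V₀/D) + (r + σ²/2)T] / (σ√T)
   = [ln(237.5732/111.3221) + (0.0610 + 0.5·0.3916²)·8.5831] / (0.3916·√8.5831)
   = [0.758048 + 1.181681] / 1.147268 = 1.690738
d₂ = d₁ − σ√T = 1.690738 − 1.147268 = 0.543470
N(d₁) = 0.954557,  N(d₂) = 0.706597,  e^(−rT) = 0.592402
E₀ = V₀·N(d₁) − D·e^(−rT)·N(d₂)
   = 237.5732·0.954557 − 111.3221·0.592402·0.706597 = 180.178768

E0=180.1788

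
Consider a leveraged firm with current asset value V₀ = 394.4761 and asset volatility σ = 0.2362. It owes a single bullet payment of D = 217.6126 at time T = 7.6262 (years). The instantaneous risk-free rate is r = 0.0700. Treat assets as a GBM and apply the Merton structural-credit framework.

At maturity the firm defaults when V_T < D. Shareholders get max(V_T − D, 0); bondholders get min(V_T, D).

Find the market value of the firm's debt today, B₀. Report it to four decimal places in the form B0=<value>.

B0=125.2109

d₁ = [ln(V₀/D) + (r + σ²/2)T] / (σ√T)
   = [ln(394.4761/217.6126) + (0.0700 + 0.5·0.2362²)·7.6262] / (0.2362·√7.6262)
   = [0.594842 + 0.746569] / 0.652280 = 2.056496
d₂ = d₁ − σ√T = 2.056496 − 0.652280 = 1.404216
N(d₁) = 0.980133,  N(d₂) = 0.919873,  e^(−rT) = 0.586353
E₀ = V₀·N(d₁) − D·e^(−rT)·N(d₂)
   = 394.4761·0.980133 − 217.6126·0.586353·0.919873 = 269.265244
B₀ = V₀ − E₀ = 394.4761 − 269.265244 = 125.210856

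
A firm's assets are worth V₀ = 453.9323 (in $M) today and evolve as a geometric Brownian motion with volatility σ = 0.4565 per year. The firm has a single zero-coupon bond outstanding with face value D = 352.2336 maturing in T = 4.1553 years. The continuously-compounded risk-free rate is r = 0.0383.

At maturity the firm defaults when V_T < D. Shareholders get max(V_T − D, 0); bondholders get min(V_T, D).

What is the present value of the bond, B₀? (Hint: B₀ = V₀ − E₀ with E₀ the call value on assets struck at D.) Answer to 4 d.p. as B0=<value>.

d₁ = [ln(V₀/D) + (r + σ²/2)T] / (σ√T)
   = [ln(453.9323/352.2336) + (0.0383 + 0.5·0.4565²)·4.1553] / (0.4565·√4.1553)
   = [0.253653 + 0.592114] / 0.930555 = 0.908885
d₂ = d₁ − σ√T = 0.908885 − 0.930555 = -0.021670
N(d₁) = 0.818295,  N(d₂) = 0.491356,  e^(−rT) = 0.852870
E₀ = V₀·N(d₁) − D·e^(−rT)·N(d₂)
   = 453.9323·0.818295 − 352.2336·0.852870·0.491356 = 223.842426
B₀ = V₀ − E₀ = 453.9323 − 223.842426 = 230.089874

B0=230.0899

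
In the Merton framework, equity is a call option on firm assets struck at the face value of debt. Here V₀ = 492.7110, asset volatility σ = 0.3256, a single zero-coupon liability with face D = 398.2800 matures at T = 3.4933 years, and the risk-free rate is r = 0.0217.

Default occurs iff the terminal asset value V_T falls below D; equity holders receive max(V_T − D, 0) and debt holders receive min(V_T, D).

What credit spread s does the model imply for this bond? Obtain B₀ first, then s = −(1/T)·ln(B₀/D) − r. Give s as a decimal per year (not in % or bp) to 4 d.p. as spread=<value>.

d₁ = [ln(V₀/D) + (r + σ²/2)T] / (σ√T)
   = [ln(492.7110/398.2800) + (0.0217 + 0.5·0.3256²)·3.4933] / (0.3256·√3.4933)
   = [0.212768 + 0.260976] / 0.608559 = 0.778469
d₂ = d₁ − σ√T = 0.778469 − 0.608559 = 0.169910
N(d₁) = 0.781854,  N(d₂) = 0.567460,  e^(−rT) = 0.926997
E₀ = V₀·N(d₁) − D·e^(−rT)·N(d₂)
   = 492.7110·0.781854 − 398.2800·0.926997·0.567460 = 175.719242
B₀ = V₀ − E₀ = 492.7110 − 175.719242 = 316.991758
spread = −(1/T)·ln(B₀/D) − r = −(1/3.4933)·ln(316.991758/398.2800) − 0.0217 = 0.04364781

spread=0.0436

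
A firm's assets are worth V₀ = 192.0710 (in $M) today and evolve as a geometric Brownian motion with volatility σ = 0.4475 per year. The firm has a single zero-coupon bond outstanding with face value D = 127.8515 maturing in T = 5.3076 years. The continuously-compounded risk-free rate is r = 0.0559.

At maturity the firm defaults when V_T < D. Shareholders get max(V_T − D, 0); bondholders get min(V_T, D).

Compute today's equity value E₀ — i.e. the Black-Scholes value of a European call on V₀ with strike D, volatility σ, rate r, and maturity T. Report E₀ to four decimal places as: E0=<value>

d₁ = [ln(V₀/D) + (r + σ²/2)T] / (σ√T)
   = [ln(192.0710/127.8515) + (0.0559 + 0.5·0.4475²)·5.3076] / (0.4475·√5.3076)
   = [0.406996 + 0.828135] / 1.030961 = 1.198038
d₂ = d₁ − σ√T = 1.198038 − 1.030961 = 0.167078
N(d₁) = 0.884549,  N(d₂) = 0.566346,  e^(−rT) = 0.743271
E₀ = V₀·N(d₁) − D·e^(−rT)·N(d₂)
   = 192.0710·0.884549 − 127.8515·0.743271·0.566346 = 116.077360

E0=116.0774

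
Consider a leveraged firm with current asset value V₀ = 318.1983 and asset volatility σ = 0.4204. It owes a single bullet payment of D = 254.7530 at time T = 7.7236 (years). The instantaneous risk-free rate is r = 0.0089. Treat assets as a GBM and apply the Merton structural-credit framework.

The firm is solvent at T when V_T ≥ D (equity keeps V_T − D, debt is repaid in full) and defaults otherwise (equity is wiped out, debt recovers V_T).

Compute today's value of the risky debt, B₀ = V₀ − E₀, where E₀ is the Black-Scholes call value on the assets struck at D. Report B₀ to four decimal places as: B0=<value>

B0=152.0937

d₁ = [ln(V₀/D) + (r + σ²/2)T] / (σ√T)
   = [ln(318.1983/254.7530) + (0.0089 + 0.5·0.4204²)·7.7236] / (0.4204·√7.7236)
   = [0.222380 + 0.751260] / 1.168349 = 0.833347
d₂ = d₁ − σ√T = 0.833347 − 1.168349 = -0.335002
N(d₁) = 0.797675,  N(d₂) = 0.368812,  e^(−rT) = 0.933569
E₀ = V₀·N(d₁) − D·e^(−rT)·N(d₂)
   = 318.1983·0.797675 − 254.7530·0.933569·0.368812 = 166.104623
B₀ = V₀ − E₀ = 318.1983 − 166.104623 = 152.093677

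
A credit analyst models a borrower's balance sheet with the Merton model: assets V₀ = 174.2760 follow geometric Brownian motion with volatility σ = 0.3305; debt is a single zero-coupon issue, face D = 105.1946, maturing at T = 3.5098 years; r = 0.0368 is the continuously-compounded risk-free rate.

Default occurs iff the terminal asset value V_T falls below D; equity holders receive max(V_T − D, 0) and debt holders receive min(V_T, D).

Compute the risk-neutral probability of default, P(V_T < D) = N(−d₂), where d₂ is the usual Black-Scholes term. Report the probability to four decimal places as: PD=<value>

PD=0.2375

d₁ = [ln(V₀/D) + (r + σ²/2)T] / (σ√T)
   = [ln(174.2760/105.1946) + (0.0368 + 0.5·0.3305²)·3.5098] / (0.3305·√3.5098)
   = [0.504828 + 0.320849] / 0.619174 = 1.333514
d₂ = d₁ − σ√T = 1.333514 − 0.619174 = 0.714340
risk-neutral PD = N(−d₂) = N(-0.714340) = 0.237508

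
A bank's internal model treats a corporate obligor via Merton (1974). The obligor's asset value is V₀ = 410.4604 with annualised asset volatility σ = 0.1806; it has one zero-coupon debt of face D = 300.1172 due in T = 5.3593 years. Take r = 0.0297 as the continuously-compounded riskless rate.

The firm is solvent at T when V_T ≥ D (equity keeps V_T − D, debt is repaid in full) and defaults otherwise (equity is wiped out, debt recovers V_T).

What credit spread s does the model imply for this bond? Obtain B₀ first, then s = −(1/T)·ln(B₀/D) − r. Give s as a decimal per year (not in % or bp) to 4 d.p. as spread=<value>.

d₁ = [ln(V₀/D) + (r + σ²/2)T] / (σ√T)
   = [ln(410.4604/300.1172) + (0.0297 + 0.5·0.1806²)·5.3593] / (0.1806·√5.3593)
   = [0.313106 + 0.246572] / 0.418092 = 1.338648
d₂ = d₁ − σ√T = 1.338648 − 0.418092 = 0.920556
N(d₁) = 0.909657,  N(d₂) = 0.821359,  e^(−rT) = 0.852850
E₀ = V₀·N(d₁) − D·e^(−rT)·N(d₂)
   = 410.4604·0.909657 − 300.1172·0.852850·0.821359 = 163.147366
B₀ = V₀ − E₀ = 410.4604 − 163.147366 = 247.313034
spread = −(1/T)·ln(B₀/D) − r = −(1/5.3593)·ln(247.313034/300.1172) − 0.0297 = 0.00640886

spread=0.0064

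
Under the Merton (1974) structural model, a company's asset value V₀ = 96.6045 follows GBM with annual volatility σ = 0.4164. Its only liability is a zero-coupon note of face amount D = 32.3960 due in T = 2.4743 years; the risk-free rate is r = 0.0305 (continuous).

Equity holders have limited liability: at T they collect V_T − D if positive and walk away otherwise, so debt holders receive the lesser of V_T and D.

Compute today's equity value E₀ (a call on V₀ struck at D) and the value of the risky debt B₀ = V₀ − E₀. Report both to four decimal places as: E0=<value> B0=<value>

d₁ = [ln(V₀/D) + (r + σ²/2)T] / (σ√T)
   = [ln(96.6045/32.3960) + (0.0305 + 0.5·0.4164²)·2.4743] / (0.4164·√2.4743)
   = [1.092590 + 0.289974] / 0.654993 = 2.110807
d₂ = d₁ − σ√T = 2.110807 − 0.654993 = 1.455814
N(d₁) = 0.982606,  N(d₂) = 0.927278,  e^(−rT) = 0.927311
E₀ = V₀·N(d₁) − D·e^(−rT)·N(d₂)
   = 96.6045·0.982606 − 32.3960·0.927311·0.927278 = 67.067603
B₀ = V₀ − E₀ = 96.6045 − 67.067603 = 29.536897

E0=67.0676 B0=29.5369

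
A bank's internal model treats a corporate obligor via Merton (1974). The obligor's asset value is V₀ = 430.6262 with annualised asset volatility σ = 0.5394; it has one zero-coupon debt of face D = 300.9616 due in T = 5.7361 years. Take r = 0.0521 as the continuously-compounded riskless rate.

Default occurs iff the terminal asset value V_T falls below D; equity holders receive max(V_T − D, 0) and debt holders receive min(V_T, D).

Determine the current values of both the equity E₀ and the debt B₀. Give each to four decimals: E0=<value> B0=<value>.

E0=277.7524 B0=152.8738

d₁ = [ln(V₀/D) + (r + σ²/2)T] / (σ√T)
   = [ln(430.6262/300.9616) + (0.0521 + 0.5·0.5394²)·5.7361] / (0.5394·√5.7361)
   = [0.358258 + 1.133317] / 1.291871 = 1.154584
d₂ = d₁ − σ√T = 1.154584 − 1.291871 = -0.137287
N(d₁) = 0.875870,  N(d₂) = 0.445402,  e^(−rT) = 0.741670
E₀ = V₀·N(d₁) − D·e^(−rT)·N(d₂)
   = 430.6262·0.875870 − 300.9616·0.741670·0.445402 = 277.752385
B₀ = V₀ − E₀ = 430.6262 − 277.752385 = 152.873815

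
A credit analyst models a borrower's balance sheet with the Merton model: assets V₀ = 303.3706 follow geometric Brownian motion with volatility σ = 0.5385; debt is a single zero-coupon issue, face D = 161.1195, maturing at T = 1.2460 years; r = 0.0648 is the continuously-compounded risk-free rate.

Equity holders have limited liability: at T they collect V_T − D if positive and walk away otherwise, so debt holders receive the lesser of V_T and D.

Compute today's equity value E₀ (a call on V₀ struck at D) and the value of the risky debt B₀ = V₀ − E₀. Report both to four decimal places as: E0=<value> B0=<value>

E0=161.8820 B0=141.4886

d₁ = [ln(V₀/D) + (r + σ²/2)T] / (σ√T)
   = [ln(303.3706/161.1195) + (0.0648 + 0.5·0.5385²)·1.2460] / (0.5385·√1.2460)
   = [0.632809 + 0.261400] / 0.601097 = 1.487627
d₂ = d₁ − σ√T = 1.487627 − 0.601097 = 0.886530
N(d₁) = 0.931575,  N(d₂) = 0.812334,  e^(−rT) = 0.922433
E₀ = V₀·N(d₁) − D·e^(−rT)·N(d₂)
   = 303.3706·0.931575 − 161.1195·0.922433·0.812334 = 161.881958
B₀ = V₀ − E₀ = 303.3706 − 161.881958 = 141.488642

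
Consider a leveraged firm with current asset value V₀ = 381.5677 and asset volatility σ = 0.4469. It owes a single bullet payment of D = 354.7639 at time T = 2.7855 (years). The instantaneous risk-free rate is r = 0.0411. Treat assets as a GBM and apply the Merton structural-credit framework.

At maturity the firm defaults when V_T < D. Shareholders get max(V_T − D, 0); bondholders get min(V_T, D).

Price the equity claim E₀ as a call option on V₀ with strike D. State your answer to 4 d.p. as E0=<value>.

E0=137.1013

d₁ = [ln(V₀/D) + (r + σ²/2)T] / (σ√T)
   = [ln(381.5677/354.7639) + (0.0411 + 0.5·0.4469²)·2.7855] / (0.4469·√2.7855)
   = [0.072836 + 0.392644] / 0.745868 = 0.624077
d₂ = d₁ − σ√T = 0.624077 − 0.745868 = -0.121791
N(d₁) = 0.733712,  N(d₂) = 0.451532,  e^(−rT) = 0.891826
E₀ = V₀·N(d₁) − D·e^(−rT)·N(d₂)
   = 381.5677·0.733712 − 354.7639·0.891826·0.451532 = 137.101329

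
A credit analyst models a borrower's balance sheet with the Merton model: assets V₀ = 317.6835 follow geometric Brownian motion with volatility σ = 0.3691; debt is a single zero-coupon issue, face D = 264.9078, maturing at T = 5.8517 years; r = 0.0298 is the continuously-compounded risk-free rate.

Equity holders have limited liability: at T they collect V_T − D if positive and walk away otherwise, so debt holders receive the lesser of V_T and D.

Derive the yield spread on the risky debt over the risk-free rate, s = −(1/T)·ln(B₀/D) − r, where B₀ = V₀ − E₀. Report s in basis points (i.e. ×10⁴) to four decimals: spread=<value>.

spread=457.5550

d₁ = [ln(V₀/D) + (r + σ²/2)T] / (σ√T)
   = [ln(317.6835/264.9078) + (0.0298 + 0.5·0.3691²)·5.8517] / (0.3691·√5.8517)
   = [0.181674 + 0.572983] / 0.892864 = 0.845210
d₂ = d₁ − σ√T = 0.845210 − 0.892864 = -0.047654
N(d₁) = 0.801003,  N(d₂) = 0.480996,  e^(−rT) = 0.839977
E₀ = V₀·N(d₁) − D·e^(−rT)·N(d₂)
   = 317.6835·0.801003 − 264.9078·0.839977·0.480996 = 147.435918
B₀ = V₀ − E₀ = 317.6835 − 147.435918 = 170.247582
spread = −(1/T)·ln(B₀/D) − r = −(1/5.8517)·ln(170.247582/264.9078) − 0.0298 = 0.04575550
in basis points: 0.04575550 × 10⁴ = 457.5550 bp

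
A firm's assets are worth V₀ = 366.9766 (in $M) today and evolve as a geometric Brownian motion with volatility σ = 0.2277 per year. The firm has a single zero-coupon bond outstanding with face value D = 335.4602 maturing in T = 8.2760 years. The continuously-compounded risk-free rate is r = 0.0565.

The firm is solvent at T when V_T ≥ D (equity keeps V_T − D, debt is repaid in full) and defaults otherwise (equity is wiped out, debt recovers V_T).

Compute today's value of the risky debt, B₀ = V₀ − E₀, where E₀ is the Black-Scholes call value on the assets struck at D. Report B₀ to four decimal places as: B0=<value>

B0=190.8284

d₁ = [ln(V₀/D) + (r + σ²/2)T] / (σ√T)
   = [ln(366.9766/335.4602) + (0.0565 + 0.5·0.2277²)·8.2760] / (0.2277·√8.2760)
   = [0.089795 + 0.682138] / 0.655048 = 1.178437
d₂ = d₁ − σ√T = 1.178437 − 0.655048 = 0.523388
N(d₁) = 0.880689,  N(d₂) = 0.699648,  e^(−rT) = 0.626508
E₀ = V₀·N(d₁) − D·e^(−rT)·N(d₂)
   = 366.9766·0.880689 − 335.4602·0.626508·0.699648 = 176.148216
B₀ = V₀ − E₀ = 366.9766 − 176.148216 = 190.828384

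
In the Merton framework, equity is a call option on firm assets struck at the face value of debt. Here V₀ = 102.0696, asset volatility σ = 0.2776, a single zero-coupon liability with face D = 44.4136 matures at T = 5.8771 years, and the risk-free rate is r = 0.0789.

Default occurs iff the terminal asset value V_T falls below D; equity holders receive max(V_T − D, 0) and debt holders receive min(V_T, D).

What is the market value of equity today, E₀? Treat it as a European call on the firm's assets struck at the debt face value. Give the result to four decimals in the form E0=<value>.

E0=74.4913

d₁ = [ln(V₀/D) + (r + σ²/2)T] / (σ√T)
   = [ln(102.0696/44.4136) + (0.0789 + 0.5·0.2776²)·5.8771] / (0.2776·√5.8771)
   = [0.832109 + 0.690153] / 0.672978 = 2.261978
d₂ = d₁ − σ√T = 2.261978 − 0.672978 = 1.589000
N(d₁) = 0.988151,  N(d₂) = 0.943970,  e^(−rT) = 0.628950
E₀ = V₀·N(d₁) − D·e^(−rT)·N(d₂)
   = 102.0696·0.988151 − 44.4136·0.628950·0.943970 = 74.491341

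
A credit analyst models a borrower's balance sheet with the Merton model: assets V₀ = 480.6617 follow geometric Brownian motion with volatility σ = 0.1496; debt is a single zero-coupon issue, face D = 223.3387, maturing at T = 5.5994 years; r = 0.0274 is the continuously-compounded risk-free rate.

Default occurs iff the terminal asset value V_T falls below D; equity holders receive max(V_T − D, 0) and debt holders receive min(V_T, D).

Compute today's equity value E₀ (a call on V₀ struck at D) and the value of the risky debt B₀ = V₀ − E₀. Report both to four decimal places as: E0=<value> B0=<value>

E0=289.2452 B0=191.4165

d₁ = [ln(V₀/D) + (r + σ²/2)T] / (σ√T)
   = [ln(480.6617/223.3387) + (0.0274 + 0.5·0.1496²)·5.5994] / (0.1496·√5.5994)
   = [0.766474 + 0.216081] / 0.353999 = 2.775587
d₂ = d₁ − σ√T = 2.775587 − 0.353999 = 2.421587
N(d₁) = 0.997245,  N(d₂) = 0.992274,  e^(−rT) = 0.857766
E₀ = V₀·N(d₁) − D·e^(−rT)·N(d₂)
   = 480.6617·0.997245 − 223.3387·0.857766·0.992274 = 289.245180
B₀ = V₀ − E₀ = 480.6617 − 289.245180 = 191.416520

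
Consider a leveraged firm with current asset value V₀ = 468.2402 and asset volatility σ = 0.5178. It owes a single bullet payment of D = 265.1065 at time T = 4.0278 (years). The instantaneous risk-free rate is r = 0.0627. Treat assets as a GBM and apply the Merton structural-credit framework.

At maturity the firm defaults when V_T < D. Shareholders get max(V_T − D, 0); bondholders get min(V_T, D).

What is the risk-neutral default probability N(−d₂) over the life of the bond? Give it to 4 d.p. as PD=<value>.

PD=0.3933

d₁ = [ln(V₀/D) + (r + σ²/2)T] / (σ√T)
   = [ln(468.2402/265.1065) + (0.0627 + 0.5·0.5178²)·4.0278] / (0.5178·√4.0278)
   = [0.568850 + 0.792504] / 1.039192 = 1.310011
d₂ = d₁ − σ√T = 1.310011 − 1.039192 = 0.270818
risk-neutral PD = N(−d₂) = N(-0.270818) = 0.393265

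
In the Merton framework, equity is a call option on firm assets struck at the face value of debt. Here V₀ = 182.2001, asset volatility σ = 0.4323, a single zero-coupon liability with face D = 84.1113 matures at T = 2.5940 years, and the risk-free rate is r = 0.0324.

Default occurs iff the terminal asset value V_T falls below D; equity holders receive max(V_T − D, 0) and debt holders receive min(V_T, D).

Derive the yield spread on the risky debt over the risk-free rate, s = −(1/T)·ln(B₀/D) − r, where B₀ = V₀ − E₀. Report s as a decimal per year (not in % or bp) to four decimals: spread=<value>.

spread=0.0214

d₁ = [ln(V₀/D) + (r + σ²/2)T] / (σ√T)
   = [ln(182.2001/84.1113) + (0.0324 + 0.5·0.4323²)·2.5940] / (0.4323·√2.5940)
   = [0.772965 + 0.326433] / 0.696258 = 1.579009
d₂ = d₁ − σ√T = 1.579009 − 0.696258 = 0.882751
N(d₁) = 0.942833,  N(d₂) = 0.811315,  e^(−rT) = 0.919389
E₀ = V₀·N(d₁) − D·e^(−rT)·N(d₂)
   = 182.2001·0.942833 − 84.1113·0.919389·0.811315 = 109.044474
B₀ = V₀ − E₀ = 182.2001 − 109.044474 = 73.155626
spread = −(1/T)·ln(B₀/D) − r = −(1/2.5940)·ln(73.155626/84.1113) − 0.0324 = 0.02139795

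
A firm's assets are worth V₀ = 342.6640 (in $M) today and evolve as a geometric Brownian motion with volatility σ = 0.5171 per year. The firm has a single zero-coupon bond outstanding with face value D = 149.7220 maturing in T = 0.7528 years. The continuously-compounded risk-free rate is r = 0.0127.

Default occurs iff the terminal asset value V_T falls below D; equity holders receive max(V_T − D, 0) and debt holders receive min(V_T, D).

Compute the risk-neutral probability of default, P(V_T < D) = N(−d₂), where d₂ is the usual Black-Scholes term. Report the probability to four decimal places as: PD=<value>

PD=0.0503

d₁ = [ln(V₀/D) + (r + σ²/2)T] / (σ√T)
   = [ln(342.6640/149.7220) + (0.0127 + 0.5·0.5171²)·0.7528] / (0.5171·√0.7528)
   = [0.827970 + 0.110207] / 0.448657 = 2.091079
d₂ = d₁ − σ√T = 2.091079 − 0.448657 = 1.642423
risk-neutral PD = N(−d₂) = N(-1.642423) = 0.050251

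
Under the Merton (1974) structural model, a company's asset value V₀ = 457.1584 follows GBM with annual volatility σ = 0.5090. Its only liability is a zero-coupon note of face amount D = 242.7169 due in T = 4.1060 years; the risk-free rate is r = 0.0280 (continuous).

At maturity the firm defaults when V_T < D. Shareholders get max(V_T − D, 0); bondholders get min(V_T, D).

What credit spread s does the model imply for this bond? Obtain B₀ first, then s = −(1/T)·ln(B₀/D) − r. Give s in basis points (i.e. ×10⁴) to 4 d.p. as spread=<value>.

spread=513.9863

d₁ = [ln(V₀/D) + (r + σ²/2)T] / (σ√T)
   = [ln(457.1584/242.7169) + (0.0280 + 0.5·0.5090²)·4.1060] / (0.5090·√4.1060)
   = [0.633134 + 0.646861] / 1.031400 = 1.241027
d₂ = d₁ − σ√T = 1.241027 − 1.031400 = 0.209627
N(d₁) = 0.892702,  N(d₂) = 0.583020,  e^(−rT) = 0.891395
E₀ = V₀·N(d₁) − D·e^(−rT)·N(d₂)
   = 457.1584·0.892702 − 242.7169·0.891395·0.583020 = 281.965970
B₀ = V₀ − E₀ = 457.1584 − 281.965970 = 175.192430
spread = −(1/T)·ln(B₀/D) − r = −(1/4.1060)·ln(175.192430/242.7169) − 0.0280 = 0.05139863
in basis points: 0.05139863 × 10⁴ = 513.9863 bp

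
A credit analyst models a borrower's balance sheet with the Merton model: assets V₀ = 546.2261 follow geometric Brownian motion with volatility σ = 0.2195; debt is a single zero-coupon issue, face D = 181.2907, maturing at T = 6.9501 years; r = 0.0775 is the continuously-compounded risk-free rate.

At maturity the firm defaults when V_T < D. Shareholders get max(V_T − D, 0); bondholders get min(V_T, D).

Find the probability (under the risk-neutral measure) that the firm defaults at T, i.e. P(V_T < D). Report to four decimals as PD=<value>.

PD=0.0054

d₁ = [ln(V₀/D) + (r + σ²/2)T] / (σ√T)
   = [ln(546.2261/181.2907) + (0.0775 + 0.5·0.2195²)·6.9501] / (0.2195·√6.9501)
   = [1.102931 + 0.706062] / 0.578669 = 3.126128
d₂ = d₁ − σ√T = 3.126128 − 0.578669 = 2.547459
risk-neutral PD = N(−d₂) = N(-2.547459) = 0.005426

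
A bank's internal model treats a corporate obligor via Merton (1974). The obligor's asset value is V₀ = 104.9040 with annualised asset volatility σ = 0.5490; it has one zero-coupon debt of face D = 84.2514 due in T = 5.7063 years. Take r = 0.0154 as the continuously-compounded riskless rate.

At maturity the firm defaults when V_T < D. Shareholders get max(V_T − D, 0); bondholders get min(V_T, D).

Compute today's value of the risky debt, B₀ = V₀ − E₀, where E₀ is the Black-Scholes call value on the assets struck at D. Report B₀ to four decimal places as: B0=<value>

d₁ = [ln(V₀/D) + (r + σ²/2)T] / (σ√T)
   = [ln(104.9040/84.2514) + (0.0154 + 0.5·0.5490²)·5.7063] / (0.5490·√5.7063)
   = [0.219240 + 0.947819] / 1.311444 = 0.889905
d₂ = d₁ − σ√T = 0.889905 − 1.311444 = -0.421539
N(d₁) = 0.813241,  N(d₂) = 0.336681,  e^(−rT) = 0.915874
E₀ = V₀·N(d₁) − D·e^(−rT)·N(d₂)
   = 104.9040·0.813241 − 84.2514·0.915874·0.336681 = 59.332774
B₀ = V₀ − E₀ = 104.9040 − 59.332774 = 45.571226

B0=45.5712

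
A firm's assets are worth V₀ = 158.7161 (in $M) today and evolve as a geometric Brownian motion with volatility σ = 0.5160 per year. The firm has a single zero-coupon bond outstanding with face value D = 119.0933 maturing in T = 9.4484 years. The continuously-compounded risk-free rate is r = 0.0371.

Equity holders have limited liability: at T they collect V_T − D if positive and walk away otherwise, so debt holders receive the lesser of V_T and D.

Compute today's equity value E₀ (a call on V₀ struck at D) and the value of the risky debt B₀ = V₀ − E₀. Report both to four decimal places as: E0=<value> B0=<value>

d₁ = [ln(V₀/D) + (r + σ²/2)T] / (σ√T)
   = [ln(158.7161/119.0933) + (0.0371 + 0.5·0.5160²)·9.4484] / (0.5160·√9.4484)
   = [0.287210 + 1.608382] / 1.586094 = 1.195132
d₂ = d₁ − σ√T = 1.195132 − 1.586094 = -0.390961
N(d₁) = 0.883982,  N(d₂) = 0.347913,  e^(−rT) = 0.704311
E₀ = V₀·N(d₁) − D·e^(−rT)·N(d₂)
   = 158.7161·0.883982 − 119.0933·0.704311·0.347913 = 111.119751
B₀ = V₀ − E₀ = 158.7161 − 111.119751 = 47.596349

E0=111.1198 B0=47.5963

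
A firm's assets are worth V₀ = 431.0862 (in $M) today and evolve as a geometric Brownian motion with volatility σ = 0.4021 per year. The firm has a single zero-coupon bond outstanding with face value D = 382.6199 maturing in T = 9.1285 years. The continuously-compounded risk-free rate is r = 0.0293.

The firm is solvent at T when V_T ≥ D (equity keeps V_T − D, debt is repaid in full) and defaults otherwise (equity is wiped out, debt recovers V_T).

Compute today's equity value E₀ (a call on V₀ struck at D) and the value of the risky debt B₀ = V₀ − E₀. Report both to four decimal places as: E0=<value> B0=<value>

E0=241.5587 B0=189.5275

d₁ = [ln(V₀/D) + (r + σ²/2)T] / (σ√T)
   = [ln(431.0862/382.6199) + (0.0293 + 0.5·0.4021²)·9.1285] / (0.4021·√9.1285)
   = [0.119266 + 1.005433] / 1.214881 = 0.925769
d₂ = d₁ − σ√T = 0.925769 − 1.214881 = -0.289112
N(d₁) = 0.822717,  N(d₂) = 0.386248,  e^(−rT) = 0.765317
E₀ = V₀·N(d₁) − D·e^(−rT)·N(d₂)
   = 431.0862·0.822717 − 382.6199·0.765317·0.386248 = 241.558717
B₀ = V₀ − E₀ = 431.0862 − 241.558717 = 189.527483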